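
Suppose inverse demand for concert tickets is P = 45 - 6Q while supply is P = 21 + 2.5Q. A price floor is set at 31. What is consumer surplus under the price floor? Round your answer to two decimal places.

16.33

Without the control, 45 - 6Q = 21 + 2.5Q so Q* = 2.8235 and P* = 28.0588.
At P = 31, buyers demand (45 - 31)/6 = 2.3333 while sellers would supply more, so the quantity traded is 2.3333 at price 31.
CS is the triangle under demand above 31: (1/2)(2.3333)(45 - 31) = 16.3333.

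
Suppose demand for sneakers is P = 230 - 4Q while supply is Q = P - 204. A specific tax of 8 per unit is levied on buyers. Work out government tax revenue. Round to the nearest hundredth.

Rewriting supply in inverse form: P = 204 + Q.
Pre-tax equilibrium: 230 - 4Q = 204 + Q gives Q* = 5.2, P* = 209.2.
With the tax, buyers' net willingness to pay falls by 8: (230 - 8) - 4Q = 204 + Q, so Q_t = 3.6. Buyers pay P_b = 215.6; sellers receive P_s = P_b - 8 = 207.6.
Tax revenue = t x Q_t = 8 x 3.6 = 28.8.

28.80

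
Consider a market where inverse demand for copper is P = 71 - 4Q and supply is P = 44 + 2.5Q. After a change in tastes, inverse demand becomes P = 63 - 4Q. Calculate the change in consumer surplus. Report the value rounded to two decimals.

-17.42

Initial equilibrium: Q_0 = 4.1538, P_0 = 54.3846; CS_0 = (1/2)(4.1538)(16.6154) = 34.5089, PS_0 = (1/2)(4.1538)(10.3846) = 21.568.
New equilibrium: 63 - 4Q = 44 + 2.5Q gives Q_1 = 2.9231, P_1 = 51.3077; CS_1 = 17.0888, PS_1 = 10.6805.
Change in consumer surplus = 17.0888 - 34.5089 = -17.4201.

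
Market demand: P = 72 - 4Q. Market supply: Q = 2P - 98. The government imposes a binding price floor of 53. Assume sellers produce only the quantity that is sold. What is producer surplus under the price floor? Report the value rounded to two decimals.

13.36

Rewriting supply in inverse form: P = 49 + 0.5Q.
Without the control, 72 - 4Q = 49 + 0.5Q so Q* = 5.1111 and P* = 51.5556.
At P = 53, buyers demand (72 - 53)/4 = 4.75 while sellers would supply more, so the quantity traded is 4.75 at price 53.
The supply price at Q = 4.75 is 51.375. PS is the trapezoid between 53 and supply over [0, 4.75]: (1/2)[(53 - 49) + (53 - 51.375)](4.75) = 13.3594.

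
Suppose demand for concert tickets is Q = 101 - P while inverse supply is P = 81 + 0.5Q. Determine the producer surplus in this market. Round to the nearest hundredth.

Rewriting demand in inverse form: P = 101 - Q.
Setting demand equal to supply, 20 = 1.5Q, so Q* = 13.3333 and P* = 87.6667.
The supply curve's price intercept is 81, so PS = (1/2)(Q*)(P* - 81) = (1/2)(13.3333)(6.6667) = 44.4444.

44.44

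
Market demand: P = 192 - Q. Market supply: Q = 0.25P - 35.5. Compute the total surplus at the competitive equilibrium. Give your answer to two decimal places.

250.00

Rewriting supply in inverse form: P = 142 + 4Q.
Equilibrium: 192 - Q = 142 + 4Q, so Q* = 10 and P* = 182.
CS = (1/2)(10)(10) = 50 and PS = (1/2)(10)(40) = 200, so total surplus = 250.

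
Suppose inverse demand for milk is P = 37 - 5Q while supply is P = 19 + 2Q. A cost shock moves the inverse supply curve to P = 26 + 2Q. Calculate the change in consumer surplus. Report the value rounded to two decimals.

Initial equilibrium: Q_0 = 2.5714, P_0 = 24.1429; CS_0 = (1/2)(2.5714)(12.8571) = 16.5306, PS_0 = (1/2)(2.5714)(5.1429) = 6.6122.
New equilibrium: 37 - 5Q = 26 + 2Q gives Q_1 = 1.5714, P_1 = 29.1429; CS_1 = 6.1735, PS_1 = 2.4694.
Change in consumer surplus = 6.1735 - 16.5306 = -10.3571.

-10.36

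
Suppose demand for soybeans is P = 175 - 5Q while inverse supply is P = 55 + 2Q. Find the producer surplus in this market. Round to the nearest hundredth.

Setting demand equal to supply, 120 = 7Q, so Q* = 17.1429 and P* = 89.2857.
The supply curve's price intercept is 55, so PS = (1/2)(Q*)(P* - 55) = (1/2)(17.1429)(34.2857) = 293.8776.

293.88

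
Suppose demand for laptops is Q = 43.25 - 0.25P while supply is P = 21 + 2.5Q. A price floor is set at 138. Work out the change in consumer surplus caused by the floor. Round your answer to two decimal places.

Rewriting demand in inverse form: P = 173 - 4Q.
Free-market equilibrium: 173 - 4Q = 21 + 2.5Q gives Q* = 23.3846, P* = 79.4615.
At the floor price 138, quantity demanded is (173 - 138)/4 = 8.75; demand is the short side, so Q = 8.75 trades at P = 138.
CS goes from (1/2)(23.3846)(93.5385) = 1093.6805 to 153.125 (computed as (173 - 138)(8.75) - (1/2)(4)(8.75)^2), a change of -940.5555.

-940.56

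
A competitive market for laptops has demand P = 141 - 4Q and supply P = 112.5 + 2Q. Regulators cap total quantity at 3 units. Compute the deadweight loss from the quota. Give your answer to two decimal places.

9.19

Without the quota, 141 - 4Q = 112.5 + 2Q gives Q* = 4.75.
At Q = 3 the demand price is 141 - 4(3) = 129 and the supply price is 112.5 + 2(3) = 118.5.
DWL = (1/2)(gap between curves at 3) x (Q* - 3) = (1/2)(10.5)(1.75) = 9.1875.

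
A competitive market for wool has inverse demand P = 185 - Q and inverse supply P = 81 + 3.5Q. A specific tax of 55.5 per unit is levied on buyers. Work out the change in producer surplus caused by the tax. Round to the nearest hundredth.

Pre-tax equilibrium: 185 - Q = 81 + 3.5Q gives Q* = 23.1111, P* = 161.8889.
With the tax, buyers' net willingness to pay falls by 55.5: (185 - 55.5) - Q = 81 + 3.5Q, so Q_t = 10.7778. Buyers pay P_b = 174.2222; sellers receive P_s = P_b - 55.5 = 118.7222.
Producers lose the trapezoid between P_s and P* out to Q_t plus the triangle from Q_t to Q*: change in PS = 203.2809 - 934.716 = -731.4352.

-731.44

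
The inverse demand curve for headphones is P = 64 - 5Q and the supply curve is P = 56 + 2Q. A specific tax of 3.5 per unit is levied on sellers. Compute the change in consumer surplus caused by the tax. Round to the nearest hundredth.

-2.23

Pre-tax equilibrium: 64 - 5Q = 56 + 2Q gives Q* = 1.1429, P* = 58.2857.
A tax on sellers shifts supply up by 3.5: 64 - 5Q = 56 + 2Q + 3.5, so Q_t = 0.6429. Buyers pay P_b = 60.7857; sellers receive P_s = P_b - 3.5 = 57.2857.
Consumers lose the trapezoid between P* and P_b out to Q_t plus the triangle from Q_t to Q*: change in CS = 1.0332 - 3.2653 = -2.2321.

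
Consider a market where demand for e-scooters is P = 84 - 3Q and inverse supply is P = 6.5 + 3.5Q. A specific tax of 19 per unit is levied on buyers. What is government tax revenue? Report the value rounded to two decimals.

Without the tax, 84 - 3Q = 6.5 + 3.5Q so Q* = 11.9231 and P* = 48.2308.
A tax on buyers shifts demand down by 19: (84 - 19) - 3Q = 6.5 + 3.5Q, so Q_t = 9. Buyers pay P_b = 57; sellers receive P_s = P_b - 19 = 38.
Revenue is the tax times quantity traded: 19 x 9 = 171.

171.00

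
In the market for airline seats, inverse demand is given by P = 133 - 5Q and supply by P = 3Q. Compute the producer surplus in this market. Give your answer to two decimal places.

Set 133 - 5Q = 3Q, which gives 133 = 8Q, so Q* = 16.625 and P* = 133 - 5(16.625) = 49.875.
PS is the area between P* and the supply curve from 0 to Q*: (1/2)(16.625)(49.875) = 414.5859.

414.59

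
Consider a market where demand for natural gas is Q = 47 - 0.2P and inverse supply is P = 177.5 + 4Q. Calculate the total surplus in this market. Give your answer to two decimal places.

183.68

Rewriting demand in inverse form: P = 235 - 5Q.
Equilibrium: 235 - 5Q = 177.5 + 4Q, so Q* = 6.3889 and P* = 203.0556.
Total surplus is the full triangle between the curves from 0 to Q*: (1/2)(6.3889)(235 - 177.5) = 183.6806.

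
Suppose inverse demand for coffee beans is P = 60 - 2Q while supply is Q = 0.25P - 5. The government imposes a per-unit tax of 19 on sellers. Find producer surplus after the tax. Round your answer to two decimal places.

Rewriting supply in inverse form: P = 20 + 4Q.
Without the tax, 60 - 2Q = 20 + 4Q so Q* = 6.6667 and P* = 46.6667.
A tax on sellers shifts supply up by 19: 60 - 2Q = 20 + 4Q + 19, so Q_t = 3.5. Buyers pay P_b = 53; sellers receive P_s = P_b - 19 = 34.
Producer surplus is the triangle above supply below P_s: (1/2)(3.5)(34 - 20) = 24.5.

24.50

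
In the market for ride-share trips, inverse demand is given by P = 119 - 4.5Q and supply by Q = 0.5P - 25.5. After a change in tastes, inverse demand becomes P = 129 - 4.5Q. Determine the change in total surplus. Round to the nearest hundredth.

112.31

Rewriting supply in inverse form: P = 51 + 2Q.
Initial equilibrium: Q_0 = 10.4615, P_0 = 71.9231; CS_0 = (1/2)(10.4615)(47.0769) = 246.2485, PS_0 = (1/2)(10.4615)(20.9231) = 109.4438.
New equilibrium: 129 - 4.5Q = 51 + 2Q gives Q_1 = 12, P_1 = 75; CS_1 = 324, PS_1 = 144.
Change in total surplus = (324 + 144) - (246.2485 + 109.4438) = 112.3077.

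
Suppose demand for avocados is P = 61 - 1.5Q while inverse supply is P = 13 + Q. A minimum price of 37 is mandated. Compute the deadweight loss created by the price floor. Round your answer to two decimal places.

12.80

Without the control, 61 - 1.5Q = 13 + Q so Q* = 19.2 and P* = 32.2.
At the floor price 37, quantity demanded is (61 - 37)/1.5 = 16; demand is the short side, so Q = 16 trades at P = 37.
The lost-trades triangle has base Q* - 16 = 3.2 and height equal to the gap between the curves at Q = 16, which is 37 - 29 = 8. DWL = (1/2)(3.2)(8) = 12.8.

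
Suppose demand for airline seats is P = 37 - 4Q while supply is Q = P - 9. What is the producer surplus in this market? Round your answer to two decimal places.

15.68

Rewriting supply in inverse form: P = 9 + Q.
Equilibrium: 37 - 4Q = 9 + Q, so Q* = 5.6 and P* = 14.6.
The supply curve's price intercept is 9, so PS = (1/2)(Q*)(P* - 9) = (1/2)(5.6)(5.6) = 15.68.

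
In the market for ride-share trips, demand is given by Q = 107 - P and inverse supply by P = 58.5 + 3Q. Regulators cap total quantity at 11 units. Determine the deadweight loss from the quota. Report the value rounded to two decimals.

2.53

Rewriting demand in inverse form: P = 107 - Q.
Unrestricted equilibrium: Q* = (107 - 58.5)/(1 + 3) = 12.125.
At Q = 11 the demand price is 107 - (11) = 96 and the supply price is 58.5 + 3(11) = 91.5.
DWL = (1/2)(gap between curves at 11) x (Q* - 11) = (1/2)(4.5)(1.125) = 2.5312.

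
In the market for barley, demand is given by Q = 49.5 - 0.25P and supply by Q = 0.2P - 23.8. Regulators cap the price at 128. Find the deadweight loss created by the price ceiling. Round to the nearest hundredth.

Rewriting demand in inverse form: P = 198 - 4Q.
Rewriting supply in inverse form: P = 119 + 5Q.
Without the control, 198 - 4Q = 119 + 5Q so Q* = 8.7778 and P* = 162.8889.
At P = 128, sellers supply (128 - 119)/5 = 1.8 while buyers want more, so the quantity traded is 1.8 at price 128.
The lost-trades triangle has base Q* - 1.8 = 6.9778 and height equal to the gap between the curves at Q = 1.8, which is 190.8 - 128 = 62.8. DWL = (1/2)(6.9778)(62.8) = 219.1022.

219.10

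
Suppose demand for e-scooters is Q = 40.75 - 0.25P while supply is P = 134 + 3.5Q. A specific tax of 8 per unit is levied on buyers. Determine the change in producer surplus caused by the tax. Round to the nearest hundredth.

-12.44

Rewriting demand in inverse form: P = 163 - 4Q.
Pre-tax equilibrium: 163 - 4Q = 134 + 3.5Q gives Q* = 3.8667, P* = 147.5333.
A tax on buyers shifts demand down by 8: (163 - 8) - 4Q = 134 + 3.5Q, so Q_t = 2.8. Buyers pay P_b = 151.8; sellers receive P_s = P_b - 8 = 143.8.
Producers lose the trapezoid between P_s and P* out to Q_t plus the triangle from Q_t to Q*: change in PS = 13.72 - 26.1644 = -12.4444.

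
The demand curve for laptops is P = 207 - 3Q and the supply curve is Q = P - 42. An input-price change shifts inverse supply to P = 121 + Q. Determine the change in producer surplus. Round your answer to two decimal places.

-619.66

Rewriting supply in inverse form: P = 42 + Q.
Initial equilibrium: Q_0 = 41.25, P_0 = 83.25; CS_0 = (1/2)(41.25)(123.75) = 2552.3438, PS_0 = (1/2)(41.25)(41.25) = 850.7812.
New equilibrium: 207 - 3Q = 121 + Q gives Q_1 = 21.5, P_1 = 142.5; CS_1 = 693.375, PS_1 = 231.125.
Change in producer surplus = 231.125 - 850.7812 = -619.6562.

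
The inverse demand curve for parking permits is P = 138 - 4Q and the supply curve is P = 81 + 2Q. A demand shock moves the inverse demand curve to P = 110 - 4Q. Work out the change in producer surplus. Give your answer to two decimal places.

Initial equilibrium: Q_0 = 9.5, P_0 = 100; CS_0 = (1/2)(9.5)(38) = 180.5, PS_0 = (1/2)(9.5)(19) = 90.25.
New equilibrium: 110 - 4Q = 81 + 2Q gives Q_1 = 4.8333, P_1 = 90.6667; CS_1 = 46.7222, PS_1 = 23.3611.
Change in producer surplus = 23.3611 - 90.25 = -66.8889.

-66.89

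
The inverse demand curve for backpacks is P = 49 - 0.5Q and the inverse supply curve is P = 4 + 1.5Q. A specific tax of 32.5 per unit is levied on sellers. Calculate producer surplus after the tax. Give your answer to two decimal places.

Pre-tax equilibrium: 49 - 0.5Q = 4 + 1.5Q gives Q* = 22.5, P* = 37.75.
With the tax, sellers need 32.5 more per unit: 49 - 0.5Q = 4 + 1.5Q + 32.5, so Q_t = 6.25. Buyers pay P_b = 45.875; sellers receive P_s = P_b - 32.5 = 13.375.
PS = (1/2)(Q_t)(P_s - 4) = (1/2)(6.25)(9.375) = 29.2969.

29.30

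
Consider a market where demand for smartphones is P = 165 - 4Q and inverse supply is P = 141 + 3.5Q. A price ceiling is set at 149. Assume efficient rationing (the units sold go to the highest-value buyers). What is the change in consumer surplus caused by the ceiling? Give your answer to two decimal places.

5.64

Free-market equilibrium: 165 - 4Q = 141 + 3.5Q gives Q* = 3.2, P* = 152.2.
At the ceiling price 149, quantity supplied is (149 - 141)/3.5 = 2.2857; supply is the short side, so Q = 2.2857 trades at P = 149.
CS goes from (1/2)(3.2)(12.8) = 20.48 to 26.1224 (computed as (165 - 149)(2.2857) - (1/2)(4)(2.2857)^2), a change of 5.6424.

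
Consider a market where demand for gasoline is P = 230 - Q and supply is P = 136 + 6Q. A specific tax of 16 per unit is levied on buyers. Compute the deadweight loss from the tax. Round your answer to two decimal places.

Pre-tax equilibrium: 230 - Q = 136 + 6Q gives Q* = 13.4286, P* = 216.5714.
With the tax, buyers' net willingness to pay falls by 16: (230 - 16) - Q = 136 + 6Q, so Q_t = 11.1429. Buyers pay P_b = 218.8571; sellers receive P_s = P_b - 16 = 202.8571.
The welfare triangle lost has base Q* - Q_t = 2.2857 and height t = 16, so DWL = (1/2)(2.2857)(16) = 18.2857.

18.29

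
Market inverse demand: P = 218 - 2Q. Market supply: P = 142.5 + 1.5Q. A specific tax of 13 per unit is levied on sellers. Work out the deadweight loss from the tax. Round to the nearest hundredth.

24.14

Without the tax, 218 - 2Q = 142.5 + 1.5Q so Q* = 21.5714 and P* = 174.8571.
A tax on sellers shifts supply up by 13: 218 - 2Q = 142.5 + 1.5Q + 13, so Q_t = 17.8571. Buyers pay P_b = 182.2857; sellers receive P_s = P_b - 13 = 169.2857.
Deadweight loss is the triangle between the curves from Q_t to Q*: (1/2)(21.5714 - 17.8571)(13) = 24.1429.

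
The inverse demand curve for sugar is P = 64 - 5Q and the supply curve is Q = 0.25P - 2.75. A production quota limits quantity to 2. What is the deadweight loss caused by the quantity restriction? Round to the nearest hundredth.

Rewriting supply in inverse form: P = 11 + 4Q.
Without the quota, 64 - 5Q = 11 + 4Q gives Q* = 5.8889.
At Q = 2 the demand price is 64 - 5(2) = 54 and the supply price is 11 + 4(2) = 19.
Deadweight loss is the triangle between the curves from 2 to 5.8889: (1/2)(54 - 19)(5.8889 - 2) = 68.0556.

68.06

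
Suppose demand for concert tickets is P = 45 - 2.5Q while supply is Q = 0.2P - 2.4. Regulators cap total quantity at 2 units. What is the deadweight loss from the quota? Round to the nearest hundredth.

Rewriting supply in inverse form: P = 12 + 5Q.
Unrestricted equilibrium: Q* = (45 - 12)/(2.5 + 5) = 4.4.
At Q = 2 the demand price is 45 - 2.5(2) = 40 and the supply price is 12 + 5(2) = 22.
Deadweight loss is the triangle between the curves from 2 to 4.4: (1/2)(40 - 22)(4.4 - 2) = 21.6.

21.60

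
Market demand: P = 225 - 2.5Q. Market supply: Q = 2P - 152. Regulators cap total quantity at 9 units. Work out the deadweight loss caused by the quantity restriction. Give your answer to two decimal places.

2480.67

Rewriting supply in inverse form: P = 76 + 0.5Q.
Without the quota, 225 - 2.5Q = 76 + 0.5Q gives Q* = 49.6667.
At Q = 9 the demand price is 225 - 2.5(9) = 202.5 and the supply price is 76 + 0.5(9) = 80.5.
Deadweight loss is the triangle between the curves from 9 to 49.6667: (1/2)(202.5 - 80.5)(49.6667 - 9) = 2480.6667.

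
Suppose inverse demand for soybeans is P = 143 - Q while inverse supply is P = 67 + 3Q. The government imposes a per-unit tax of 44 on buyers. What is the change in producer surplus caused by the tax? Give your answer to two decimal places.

-445.50

Pre-tax equilibrium: 143 - Q = 67 + 3Q gives Q* = 19, P* = 124.
A tax on buyers shifts demand down by 44: (143 - 44) - Q = 67 + 3Q, so Q_t = 8. Buyers pay P_b = 135; sellers receive P_s = P_b - 44 = 91.
Producers lose the trapezoid between P_s and P* out to Q_t plus the triangle from Q_t to Q*: change in PS = 96 - 541.5 = -445.5.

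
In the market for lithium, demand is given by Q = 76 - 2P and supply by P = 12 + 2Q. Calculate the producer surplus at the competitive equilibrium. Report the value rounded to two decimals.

108.16

Rewriting demand in inverse form: P = 38 - 0.5Q.
Set 38 - 0.5Q = 12 + 2Q, which gives 26 = 2.5Q, so Q* = 10.4 and P* = 38 - 0.5(10.4) = 32.8.
The supply curve's price intercept is 12, so PS = (1/2)(Q*)(P* - 12) = (1/2)(10.4)(20.8) = 108.16.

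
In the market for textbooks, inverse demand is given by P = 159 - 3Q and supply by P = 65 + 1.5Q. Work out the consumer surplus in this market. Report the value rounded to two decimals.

654.52

Set 159 - 3Q = 65 + 1.5Q, which gives 94 = 4.5Q, so Q* = 20.8889 and P* = 159 - 3(20.8889) = 96.3333.
CS is the area between the demand curve and P* from 0 to Q*: (1/2)(20.8889)(62.6667) = 654.5185.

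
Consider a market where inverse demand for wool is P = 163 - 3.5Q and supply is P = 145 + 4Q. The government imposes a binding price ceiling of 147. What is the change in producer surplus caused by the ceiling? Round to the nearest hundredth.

-11.02

Free-market equilibrium: 163 - 3.5Q = 145 + 4Q gives Q* = 2.4, P* = 154.6.
At P = 147, sellers supply (147 - 145)/4 = 0.5 while buyers want more, so the quantity traded is 0.5 at price 147.
PS goes from (1/2)(2.4)(9.6) = 11.52 to 0.5 (computed as (147 - 145)(0.5) - (1/2)(4)(0.5)^2), a change of -11.02.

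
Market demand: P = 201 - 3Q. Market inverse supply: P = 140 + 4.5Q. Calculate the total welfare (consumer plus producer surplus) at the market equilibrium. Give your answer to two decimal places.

Setting demand equal to supply, 61 = 7.5Q, so Q* = 8.1333 and P* = 176.6.
Total surplus is the full triangle between the curves from 0 to Q*: (1/2)(8.1333)(201 - 140) = 248.0667.

248.07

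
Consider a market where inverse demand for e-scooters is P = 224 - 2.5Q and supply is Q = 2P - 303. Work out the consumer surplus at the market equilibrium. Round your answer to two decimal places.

Rewriting supply in inverse form: P = 151.5 + 0.5Q.
Equilibrium: 224 - 2.5Q = 151.5 + 0.5Q, so Q* = 24.1667 and P* = 163.5833.
The demand choke price is 224, so CS = (1/2)(Q*)(224 - P*) = (1/2)(24.1667)(60.4167) = 730.0347.

730.03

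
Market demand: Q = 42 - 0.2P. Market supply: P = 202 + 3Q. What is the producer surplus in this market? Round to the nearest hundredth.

Rewriting demand in inverse form: P = 210 - 5Q.
Set 210 - 5Q = 202 + 3Q, which gives 8 = 8Q, so Q* = 1 and P* = 210 - 5(1) = 205.
The supply curve's price intercept is 202, so PS = (1/2)(Q*)(P* - 202) = (1/2)(1)(3) = 1.5.

1.50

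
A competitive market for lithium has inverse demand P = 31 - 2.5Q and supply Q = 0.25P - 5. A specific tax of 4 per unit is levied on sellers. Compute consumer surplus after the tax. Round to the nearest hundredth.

Rewriting supply in inverse form: P = 20 + 4Q.
Pre-tax equilibrium: 31 - 2.5Q = 20 + 4Q gives Q* = 1.6923, P* = 26.7692.
A tax on sellers shifts supply up by 4: 31 - 2.5Q = 20 + 4Q + 4, so Q_t = 1.0769. Buyers pay P_b = 28.3077; sellers receive P_s = P_b - 4 = 24.3077.
Consumer surplus is the triangle under demand above P_b: (1/2)(1.0769)(31 - 28.3077) = 1.4497.

1.45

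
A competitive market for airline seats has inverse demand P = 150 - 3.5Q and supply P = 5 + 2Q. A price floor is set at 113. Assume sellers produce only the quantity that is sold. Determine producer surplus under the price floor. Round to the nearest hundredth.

Without the control, 150 - 3.5Q = 5 + 2Q so Q* = 26.3636 and P* = 57.7273.
At the floor price 113, quantity demanded is (150 - 113)/3.5 = 10.5714; demand is the short side, so Q = 10.5714 trades at P = 113.
The supply price at Q = 10.5714 is 26.1429. PS is the trapezoid between 113 and supply over [0, 10.5714]: (1/2)[(113 - 5) + (113 - 26.1429)](10.5714) = 1029.9592.

1029.96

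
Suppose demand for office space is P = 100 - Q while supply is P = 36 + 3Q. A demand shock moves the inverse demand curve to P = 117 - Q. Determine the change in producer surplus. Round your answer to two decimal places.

Initial equilibrium: Q_0 = 16, P_0 = 84; CS_0 = (1/2)(16)(16) = 128, PS_0 = (1/2)(16)(48) = 384.
New equilibrium: 117 - Q = 36 + 3Q gives Q_1 = 20.25, P_1 = 96.75; CS_1 = 205.0312, PS_1 = 615.0938.
Change in producer surplus = 615.0938 - 384 = 231.0938.

231.09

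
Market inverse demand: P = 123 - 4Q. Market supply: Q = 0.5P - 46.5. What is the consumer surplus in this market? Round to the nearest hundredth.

Rewriting supply in inverse form: P = 93 + 2Q.
Setting demand equal to supply, 30 = 6Q, so Q* = 5 and P* = 103.
Consumer surplus is the triangle under demand above P*: (1/2)(5)(123 - 103) = (1/2)(5)(20) = 50.

50.00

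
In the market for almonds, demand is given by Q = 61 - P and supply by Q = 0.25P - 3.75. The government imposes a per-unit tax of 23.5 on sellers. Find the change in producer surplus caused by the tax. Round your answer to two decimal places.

Rewriting demand in inverse form: P = 61 - Q.
Rewriting supply in inverse form: P = 15 + 4Q.
Pre-tax equilibrium: 61 - Q = 15 + 4Q gives Q* = 9.2, P* = 51.8.
A tax on sellers shifts supply up by 23.5: 61 - Q = 15 + 4Q + 23.5, so Q_t = 4.5. Buyers pay P_b = 56.5; sellers receive P_s = P_b - 23.5 = 33.
PS falls from (1/2)(9.2)(36.8) = 169.28 to (1/2)(4.5)(18) = 40.5, a change of -128.78.

-128.78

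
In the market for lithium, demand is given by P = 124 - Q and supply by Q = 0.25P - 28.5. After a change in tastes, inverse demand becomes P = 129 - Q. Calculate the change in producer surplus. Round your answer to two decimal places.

10.00

Rewriting supply in inverse form: P = 114 + 4Q.
Initial equilibrium: Q_0 = 2, P_0 = 122; CS_0 = (1/2)(2)(2) = 2, PS_0 = (1/2)(2)(8) = 8.
New equilibrium: 129 - Q = 114 + 4Q gives Q_1 = 3, P_1 = 126; CS_1 = 4.5, PS_1 = 18.
Change in producer surplus = 18 - 8 = 10.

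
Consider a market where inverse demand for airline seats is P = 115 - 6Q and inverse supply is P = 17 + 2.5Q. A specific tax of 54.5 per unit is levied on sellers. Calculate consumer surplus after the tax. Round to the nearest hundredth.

78.57

Without the tax, 115 - 6Q = 17 + 2.5Q so Q* = 11.5294 and P* = 45.8235.
A tax on sellers shifts supply up by 54.5: 115 - 6Q = 17 + 2.5Q + 54.5, so Q_t = 5.1176. Buyers pay P_b = 84.2941; sellers receive P_s = P_b - 54.5 = 29.7941.
Consumer surplus is the triangle under demand above P_b: (1/2)(5.1176)(115 - 84.2941) = 78.5709.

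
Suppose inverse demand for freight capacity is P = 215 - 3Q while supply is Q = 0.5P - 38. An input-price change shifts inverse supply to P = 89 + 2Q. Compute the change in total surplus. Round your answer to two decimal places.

Rewriting supply in inverse form: P = 76 + 2Q.
Initial equilibrium: Q_0 = 27.8, P_0 = 131.6; CS_0 = (1/2)(27.8)(83.4) = 1159.26, PS_0 = (1/2)(27.8)(55.6) = 772.84.
New equilibrium: 215 - 3Q = 89 + 2Q gives Q_1 = 25.2, P_1 = 139.4; CS_1 = 952.56, PS_1 = 635.04.
Change in total surplus = (952.56 + 635.04) - (1159.26 + 772.84) = -344.5.

-344.50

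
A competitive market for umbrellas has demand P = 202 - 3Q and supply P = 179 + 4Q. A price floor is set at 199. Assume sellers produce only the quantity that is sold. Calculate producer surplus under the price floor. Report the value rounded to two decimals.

18.00

Without the control, 202 - 3Q = 179 + 4Q so Q* = 3.2857 and P* = 192.1429.
At the floor price 199, quantity demanded is (202 - 199)/3 = 1; demand is the short side, so Q = 1 trades at P = 199.
The supply price at Q = 1 is 183. PS is the trapezoid between 199 and supply over [0, 1]: (1/2)[(199 - 179) + (199 - 183)](1) = 18.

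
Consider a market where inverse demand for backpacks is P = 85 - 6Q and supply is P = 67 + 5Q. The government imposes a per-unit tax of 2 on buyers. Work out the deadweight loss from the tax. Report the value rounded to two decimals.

Pre-tax equilibrium: 85 - 6Q = 67 + 5Q gives Q* = 1.6364, P* = 75.1818.
A tax on buyers shifts demand down by 2: (85 - 2) - 6Q = 67 + 5Q, so Q_t = 1.4545. Buyers pay P_b = 76.2727; sellers receive P_s = P_b - 2 = 74.2727.
Deadweight loss is the triangle between the curves from Q_t to Q*: (1/2)(1.6364 - 1.4545)(2) = 0.1818.

0.18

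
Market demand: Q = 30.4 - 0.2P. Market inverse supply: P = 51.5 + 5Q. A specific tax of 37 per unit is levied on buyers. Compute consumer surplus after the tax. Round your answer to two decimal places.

100.81

Rewriting demand in inverse form: P = 152 - 5Q.
Without the tax, 152 - 5Q = 51.5 + 5Q so Q* = 10.05 and P* = 101.75.
With the tax, buyers' net willingness to pay falls by 37: (152 - 37) - 5Q = 51.5 + 5Q, so Q_t = 6.35. Buyers pay P_b = 120.25; sellers receive P_s = P_b - 37 = 83.25.
Consumer surplus is the triangle under demand above P_b: (1/2)(6.35)(152 - 120.25) = 100.8063.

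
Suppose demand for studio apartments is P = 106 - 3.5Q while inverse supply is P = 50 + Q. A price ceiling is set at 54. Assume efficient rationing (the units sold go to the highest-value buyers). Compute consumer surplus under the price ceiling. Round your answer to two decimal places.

Without the control, 106 - 3.5Q = 50 + Q so Q* = 12.4444 and P* = 62.4444.
At P = 54, sellers supply (54 - 50)/1 = 4 while buyers want more, so the quantity traded is 4 at price 54.
The demand price at Q = 4 is 92. CS is the trapezoid between demand and 54 over [0, 4]: (1/2)[(106 - 54) + (92 - 54)](4) = 180.

180.00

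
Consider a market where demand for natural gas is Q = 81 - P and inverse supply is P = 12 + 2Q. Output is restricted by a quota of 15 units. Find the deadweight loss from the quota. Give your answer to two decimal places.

96.00

Rewriting demand in inverse form: P = 81 - Q.
Unrestricted equilibrium: Q* = (81 - 12)/(1 + 2) = 23.
At Q = 15 the demand price is 81 - (15) = 66 and the supply price is 12 + 2(15) = 42.
DWL = (1/2)(gap between curves at 15) x (Q* - 15) = (1/2)(24)(8) = 96.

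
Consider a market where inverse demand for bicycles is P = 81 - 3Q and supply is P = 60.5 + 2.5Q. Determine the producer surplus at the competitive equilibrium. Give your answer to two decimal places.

17.37

Setting demand equal to supply, 20.5 = 5.5Q, so Q* = 3.7273 and P* = 69.8182.
PS is the area between P* and the supply curve from 0 to Q*: (1/2)(3.7273)(9.3182) = 17.3657.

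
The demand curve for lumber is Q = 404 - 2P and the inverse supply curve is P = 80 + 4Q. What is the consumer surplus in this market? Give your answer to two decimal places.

183.75

Rewriting demand in inverse form: P = 202 - 0.5Q.
Equilibrium: 202 - 0.5Q = 80 + 4Q, so Q* = 27.1111 and P* = 188.4444.
Consumer surplus is the triangle under demand above P*: (1/2)(27.1111)(202 - 188.4444) = (1/2)(27.1111)(13.5556) = 183.7531.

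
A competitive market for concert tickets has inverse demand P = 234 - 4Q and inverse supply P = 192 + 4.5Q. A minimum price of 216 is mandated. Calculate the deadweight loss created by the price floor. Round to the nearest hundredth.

0.83

Free-market equilibrium: 234 - 4Q = 192 + 4.5Q gives Q* = 4.9412, P* = 214.2353.
At the floor price 216, quantity demanded is (234 - 216)/4 = 4.5; demand is the short side, so Q = 4.5 trades at P = 216.
The lost-trades triangle has base Q* - 4.5 = 0.4412 and height equal to the gap between the curves at Q = 4.5, which is 216 - 212.25 = 3.75. DWL = (1/2)(0.4412)(3.75) = 0.8272.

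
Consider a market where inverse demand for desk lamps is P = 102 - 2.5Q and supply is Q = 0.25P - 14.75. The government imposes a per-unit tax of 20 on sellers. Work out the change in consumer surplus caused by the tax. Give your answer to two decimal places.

Rewriting supply in inverse form: P = 59 + 4Q.
Pre-tax equilibrium: 102 - 2.5Q = 59 + 4Q gives Q* = 6.6154, P* = 85.4615.
A tax on sellers shifts supply up by 20: 102 - 2.5Q = 59 + 4Q + 20, so Q_t = 3.5385. Buyers pay P_b = 93.1538; sellers receive P_s = P_b - 20 = 73.1538.
Consumers lose the trapezoid between P* and P_b out to Q_t plus the triangle from Q_t to Q*: change in CS = 15.6509 - 54.7041 = -39.0533.

-39.05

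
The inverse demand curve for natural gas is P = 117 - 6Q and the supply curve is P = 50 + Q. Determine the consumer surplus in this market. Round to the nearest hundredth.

274.84

Setting demand equal to supply, 67 = 7Q, so Q* = 9.5714 and P* = 59.5714.
Consumer surplus is the triangle under demand above P*: (1/2)(9.5714)(117 - 59.5714) = (1/2)(9.5714)(57.4286) = 274.8367.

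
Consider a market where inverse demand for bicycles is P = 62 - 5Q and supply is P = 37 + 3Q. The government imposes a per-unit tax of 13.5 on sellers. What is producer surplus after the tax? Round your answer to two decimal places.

Pre-tax equilibrium: 62 - 5Q = 37 + 3Q gives Q* = 3.125, P* = 46.375.
A tax on sellers shifts supply up by 13.5: 62 - 5Q = 37 + 3Q + 13.5, so Q_t = 1.4375. Buyers pay P_b = 54.8125; sellers receive P_s = P_b - 13.5 = 41.3125.
PS = (1/2)(Q_t)(P_s - 37) = (1/2)(1.4375)(4.3125) = 3.0996.

3.10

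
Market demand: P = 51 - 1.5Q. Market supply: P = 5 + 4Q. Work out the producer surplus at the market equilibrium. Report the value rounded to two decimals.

Setting demand equal to supply, 46 = 5.5Q, so Q* = 8.3636 and P* = 38.4545.
PS is the area between P* and the supply curve from 0 to Q*: (1/2)(8.3636)(33.4545) = 139.9008.

139.90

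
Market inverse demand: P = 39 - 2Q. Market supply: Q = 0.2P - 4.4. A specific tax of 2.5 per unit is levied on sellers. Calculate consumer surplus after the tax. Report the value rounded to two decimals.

4.29

Rewriting supply in inverse form: P = 22 + 5Q.
Without the tax, 39 - 2Q = 22 + 5Q so Q* = 2.4286 and P* = 34.1429.
With the tax, sellers need 2.5 more per unit: 39 - 2Q = 22 + 5Q + 2.5, so Q_t = 2.0714. Buyers pay P_b = 34.8571; sellers receive P_s = P_b - 2.5 = 32.3571.
CS = (1/2)(Q_t)(39 - P_b) = (1/2)(2.0714)(4.1429) = 4.2908.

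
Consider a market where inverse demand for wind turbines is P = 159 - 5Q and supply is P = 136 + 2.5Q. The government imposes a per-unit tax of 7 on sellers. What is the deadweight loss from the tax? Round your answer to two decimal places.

3.27

Pre-tax equilibrium: 159 - 5Q = 136 + 2.5Q gives Q* = 3.0667, P* = 143.6667.
With the tax, sellers need 7 more per unit: 159 - 5Q = 136 + 2.5Q + 7, so Q_t = 2.1333. Buyers pay P_b = 148.3333; sellers receive P_s = P_b - 7 = 141.3333.
The welfare triangle lost has base Q* - Q_t = 0.9333 and height t = 7, so DWL = (1/2)(0.9333)(7) = 3.2667.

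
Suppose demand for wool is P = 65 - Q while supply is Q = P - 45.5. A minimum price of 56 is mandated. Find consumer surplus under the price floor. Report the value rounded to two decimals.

40.50

Rewriting supply in inverse form: P = 45.5 + Q.
Without the control, 65 - Q = 45.5 + Q so Q* = 9.75 and P* = 55.25.
At P = 56, buyers demand (65 - 56)/1 = 9 while sellers would supply more, so the quantity traded is 9 at price 56.
CS is the triangle under demand above 56: (1/2)(9)(65 - 56) = 40.5.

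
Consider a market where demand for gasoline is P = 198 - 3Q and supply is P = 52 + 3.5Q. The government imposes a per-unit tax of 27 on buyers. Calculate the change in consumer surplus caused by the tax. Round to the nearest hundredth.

-254.02

Without the tax, 198 - 3Q = 52 + 3.5Q so Q* = 22.4615 and P* = 130.6154.
With the tax, buyers' net willingness to pay falls by 27: (198 - 27) - 3Q = 52 + 3.5Q, so Q_t = 18.3077. Buyers pay P_b = 143.0769; sellers receive P_s = P_b - 27 = 116.0769.
Consumers lose the trapezoid between P* and P_b out to Q_t plus the triangle from Q_t to Q*: change in CS = 502.7574 - 756.7811 = -254.0237.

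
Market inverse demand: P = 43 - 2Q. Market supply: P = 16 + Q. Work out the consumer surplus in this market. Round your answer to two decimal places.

Set 43 - 2Q = 16 + Q, which gives 27 = 3Q, so Q* = 9 and P* = 43 - 2(9) = 25.
The demand choke price is 43, so CS = (1/2)(Q*)(43 - P*) = (1/2)(9)(18) = 81.

81.00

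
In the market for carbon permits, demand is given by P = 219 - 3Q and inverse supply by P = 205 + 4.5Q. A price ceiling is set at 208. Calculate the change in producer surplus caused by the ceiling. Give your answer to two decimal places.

-6.84

Without the control, 219 - 3Q = 205 + 4.5Q so Q* = 1.8667 and P* = 213.4.
At P = 208, sellers supply (208 - 205)/4.5 = 0.6667 while buyers want more, so the quantity traded is 0.6667 at price 208.
PS goes from (1/2)(1.8667)(8.4) = 7.84 to 1 (computed as (208 - 205)(0.6667) - (1/2)(4.5)(0.6667)^2), a change of -6.84.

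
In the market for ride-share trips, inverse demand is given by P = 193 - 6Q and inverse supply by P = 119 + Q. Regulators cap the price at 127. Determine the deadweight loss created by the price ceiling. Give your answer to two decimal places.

23.14

Free-market equilibrium: 193 - 6Q = 119 + Q gives Q* = 10.5714, P* = 129.5714.
At P = 127, sellers supply (127 - 119)/1 = 8 while buyers want more, so the quantity traded is 8 at price 127.
At Q = 8 the demand price is 145 and the supply price is 127. Deadweight loss is the triangle between the curves from 8 to 10.5714: (1/2)(145 - 127)(10.5714 - 8) = 23.1429.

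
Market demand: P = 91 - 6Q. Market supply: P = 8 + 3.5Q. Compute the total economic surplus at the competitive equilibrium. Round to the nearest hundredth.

362.58

Setting demand equal to supply, 83 = 9.5Q, so Q* = 8.7368 and P* = 38.5789.
CS = (1/2)(8.7368)(52.4211) = 228.9972 and PS = (1/2)(8.7368)(30.5789) = 133.5817, so total surplus = 362.5789.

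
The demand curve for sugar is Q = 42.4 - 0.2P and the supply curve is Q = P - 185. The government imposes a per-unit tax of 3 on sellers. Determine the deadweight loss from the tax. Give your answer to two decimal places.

0.75

Rewriting demand in inverse form: P = 212 - 5Q.
Rewriting supply in inverse form: P = 185 + Q.
Pre-tax equilibrium: 212 - 5Q = 185 + Q gives Q* = 4.5, P* = 189.5.
A tax on sellers shifts supply up by 3: 212 - 5Q = 185 + Q + 3, so Q_t = 4. Buyers pay P_b = 192; sellers receive P_s = P_b - 3 = 189.
The welfare triangle lost has base Q* - Q_t = 0.5 and height t = 3, so DWL = (1/2)(0.5)(3) = 0.75.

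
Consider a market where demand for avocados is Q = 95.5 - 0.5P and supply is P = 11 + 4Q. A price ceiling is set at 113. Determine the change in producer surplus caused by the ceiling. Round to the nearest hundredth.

-499.50

Rewriting demand in inverse form: P = 191 - 2Q.
Without the control, 191 - 2Q = 11 + 4Q so Q* = 30 and P* = 131.
At P = 113, sellers supply (113 - 11)/4 = 25.5 while buyers want more, so the quantity traded is 25.5 at price 113.
PS goes from (1/2)(30)(120) = 1800 to 1300.5 (computed as (113 - 11)(25.5) - (1/2)(4)(25.5)^2), a change of -499.5.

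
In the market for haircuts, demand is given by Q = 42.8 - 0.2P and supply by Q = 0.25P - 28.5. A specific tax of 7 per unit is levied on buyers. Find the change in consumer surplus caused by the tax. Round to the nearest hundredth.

-41.70

Rewriting demand in inverse form: P = 214 - 5Q.
Rewriting supply in inverse form: P = 114 + 4Q.
Without the tax, 214 - 5Q = 114 + 4Q so Q* = 11.1111 and P* = 158.4444.
A tax on buyers shifts demand down by 7: (214 - 7) - 5Q = 114 + 4Q, so Q_t = 10.3333. Buyers pay P_b = 162.3333; sellers receive P_s = P_b - 7 = 155.3333.
Consumers lose the trapezoid between P* and P_b out to Q_t plus the triangle from Q_t to Q*: change in CS = 266.9444 - 308.642 = -41.6975.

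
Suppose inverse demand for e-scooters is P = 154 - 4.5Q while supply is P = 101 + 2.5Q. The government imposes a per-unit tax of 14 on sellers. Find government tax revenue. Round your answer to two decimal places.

Without the tax, 154 - 4.5Q = 101 + 2.5Q so Q* = 7.5714 and P* = 119.9286.
With the tax, sellers need 14 more per unit: 154 - 4.5Q = 101 + 2.5Q + 14, so Q_t = 5.5714. Buyers pay P_b = 128.9286; sellers receive P_s = P_b - 14 = 114.9286.
Tax revenue = t x Q_t = 14 x 5.5714 = 78.

78.00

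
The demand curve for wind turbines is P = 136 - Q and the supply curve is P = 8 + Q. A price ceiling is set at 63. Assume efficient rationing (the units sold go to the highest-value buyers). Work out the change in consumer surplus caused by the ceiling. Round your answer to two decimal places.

Free-market equilibrium: 136 - Q = 8 + Q gives Q* = 64, P* = 72.
At P = 63, sellers supply (63 - 8)/1 = 55 while buyers want more, so the quantity traded is 55 at price 63.
CS goes from (1/2)(64)(64) = 2048 to 2502.5 (computed as (136 - 63)(55) - (1/2)(1)(55)^2), a change of 454.5.

454.50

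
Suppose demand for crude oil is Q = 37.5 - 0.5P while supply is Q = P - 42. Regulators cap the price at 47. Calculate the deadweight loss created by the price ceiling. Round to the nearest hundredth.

54.00

Rewriting demand in inverse form: P = 75 - 2Q.
Rewriting supply in inverse form: P = 42 + Q.
Without the control, 75 - 2Q = 42 + Q so Q* = 11 and P* = 53.
At the ceiling price 47, quantity supplied is (47 - 42)/1 = 5; supply is the short side, so Q = 5 trades at P = 47.
The lost-trades triangle has base Q* - 5 = 6 and height equal to the gap between the curves at Q = 5, which is 65 - 47 = 18. DWL = (1/2)(6)(18) = 54.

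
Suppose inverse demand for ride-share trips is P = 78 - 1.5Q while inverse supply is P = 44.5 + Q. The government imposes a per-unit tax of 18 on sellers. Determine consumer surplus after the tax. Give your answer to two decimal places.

28.83

Without the tax, 78 - 1.5Q = 44.5 + Q so Q* = 13.4 and P* = 57.9.
A tax on sellers shifts supply up by 18: 78 - 1.5Q = 44.5 + Q + 18, so Q_t = 6.2. Buyers pay P_b = 68.7; sellers receive P_s = P_b - 18 = 50.7.
Consumer surplus is the triangle under demand above P_b: (1/2)(6.2)(78 - 68.7) = 28.83.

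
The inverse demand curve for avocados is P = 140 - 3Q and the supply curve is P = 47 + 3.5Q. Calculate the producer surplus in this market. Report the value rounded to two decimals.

358.24

Set 140 - 3Q = 47 + 3.5Q, which gives 93 = 6.5Q, so Q* = 14.3077 and P* = 140 - 3(14.3077) = 97.0769.
The supply curve's price intercept is 47, so PS = (1/2)(Q*)(P* - 47) = (1/2)(14.3077)(50.0769) = 358.2426.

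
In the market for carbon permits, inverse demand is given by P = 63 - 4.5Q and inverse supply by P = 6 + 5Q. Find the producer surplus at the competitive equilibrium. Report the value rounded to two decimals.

Equilibrium: 63 - 4.5Q = 6 + 5Q, so Q* = 6 and P* = 36.
PS is the area between P* and the supply curve from 0 to Q*: (1/2)(6)(30) = 90.

90.00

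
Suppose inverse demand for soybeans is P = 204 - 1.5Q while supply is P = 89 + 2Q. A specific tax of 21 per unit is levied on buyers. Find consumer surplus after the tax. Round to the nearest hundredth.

Pre-tax equilibrium: 204 - 1.5Q = 89 + 2Q gives Q* = 32.8571, P* = 154.7143.
With the tax, buyers' net willingness to pay falls by 21: (204 - 21) - 1.5Q = 89 + 2Q, so Q_t = 26.8571. Buyers pay P_b = 163.7143; sellers receive P_s = P_b - 21 = 142.7143.
CS = (1/2)(Q_t)(204 - P_b) = (1/2)(26.8571)(40.2857) = 540.9796.

540.98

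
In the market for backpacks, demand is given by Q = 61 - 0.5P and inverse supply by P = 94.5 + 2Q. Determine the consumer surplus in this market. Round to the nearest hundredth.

47.27

Rewriting demand in inverse form: P = 122 - 2Q.
Setting demand equal to supply, 27.5 = 4Q, so Q* = 6.875 and P* = 108.25.
Consumer surplus is the triangle under demand above P*: (1/2)(6.875)(122 - 108.25) = (1/2)(6.875)(13.75) = 47.2656.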